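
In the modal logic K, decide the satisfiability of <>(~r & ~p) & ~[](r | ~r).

1. <>(~r & ~p) & ~[](r | ~r), 0
2. <>(~r & ~p), 0   [&-rule on 1]
3. ~[](r | ~r), 0   [&-rule on 1]
4. ~r & ~p, 1   [<>-rule on 2: fresh world 1, 0R1]
5. ~r, 1   [&-rule on 4]
6. ~p, 1   [&-rule on 4]
7. ~(r | ~r), 2   [~[]-rule on 3: fresh world 2, 0R2]
8. ~r, 2   [~|-rule on 7]
9. r, 2   [~|-rule on 7]
Accessibility: 0R1, 0R2
Branch closes: r and ~r both at 2.
(One branch shown.) All branches close.

Unsatisfiable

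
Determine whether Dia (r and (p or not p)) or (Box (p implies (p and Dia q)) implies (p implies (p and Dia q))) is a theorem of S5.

Tableau for the negation not (Dia (r and (p or not p)) or (Box (p implies (p and Dia q)) implies (p implies (p and Dia q)))):
1. not (Dia (r and (p or not p)) or (Box (p implies (p and Dia q)) implies (p implies (p and Dia q)))), w0
2. not Dia (r and (p or not p)), w0
3. not (Box (p implies (p and Dia q)) implies (p implies (p and Dia q))), w0
4. Box (p implies (p and Dia q)), w0
5. not (p implies (p and Dia q)), w0
6. p, w0
7. not (p and Dia q), w0
8. not (r and (p or not p)), w0
9. p implies (p and Dia q), w0
10. not Dia q, w0
11. not q, w0
12. not r, w0
13. p and Dia q, w0
14. Dia q, w0
15. q, w1
16. not (r and (p or not p)), w1
17. p implies (p and Dia q), w1
18. not q, w1
Accessibility: w0Rw0, w0Rw1, w1Rw0, w1Rw1
Branch closes: q and not q both at w1.
Every branch of the negation's tableau closes; the branch above is one of them.

Yes, valid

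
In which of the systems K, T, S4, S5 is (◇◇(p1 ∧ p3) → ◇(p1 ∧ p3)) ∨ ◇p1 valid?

S4, S5

T-tableau for the negation ¬((◇◇(p1 ∧ p3) → ◇(p1 ∧ p3)) ∨ ◇p1):
1. ¬((◇◇(p1 ∧ p3) → ◇(p1 ∧ p3)) ∨ ◇p1), u
2. ¬(◇◇(p1 ∧ p3) → ◇(p1 ∧ p3)), u
3. ¬◇p1, u
4. ◇◇(p1 ∧ p3), u
5. ¬◇(p1 ∧ p3), u
6. ¬p1, u
7. ¬(p1 ∧ p3), u
8. ¬p3, u
9. ◇(p1 ∧ p3), v
10. ¬p1, v
11. ¬(p1 ∧ p3), v
12. ¬p3, v
13. p1 ∧ p3, w
14. p1, w
15. p3, w
Accessibility: uRu, uRv, vRv, vRw, wRw
Complete open branch: countermodel on a T-frame, so not valid in T, nor in K (the same frame is also a K-frame).
S4-tableau for the negation ¬((◇◇(p1 ∧ p3) → ◇(p1 ∧ p3)) ∨ ◇p1):
1. ¬((◇◇(p1 ∧ p3) → ◇(p1 ∧ p3)) ∨ ◇p1), u
2. ¬(◇◇(p1 ∧ p3) → ◇(p1 ∧ p3)), u
3. ¬◇p1, u
4. ◇◇(p1 ∧ p3), u
5. ¬◇(p1 ∧ p3), u
6. ¬p1, u
7. ¬(p1 ∧ p3), u
8. ¬p3, u
9. ◇(p1 ∧ p3), v
10. ¬p1, v
11. ¬(p1 ∧ p3), v
12. ¬p3, v
13. p1 ∧ p3, w
14. p1, w
15. p3, w
16. ¬p1, w
Accessibility: uRu, uRv, uRw, vRv, vRw, wRw
Branch closes: p1 and ¬p1 both at w.
Every branch closes (one shown): valid in S4, hence also in S5 (every theorem of S4 is a theorem of S5).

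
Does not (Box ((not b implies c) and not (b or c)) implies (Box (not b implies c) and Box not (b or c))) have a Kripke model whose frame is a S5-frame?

No, unsatisfiable

1. not (Box ((not b implies c) and not (b or c)) implies (Box (not b implies c) and Box not (b or c))), 0
2. Box ((not b implies c) and not (b or c)), 0   [neg-implies-rule on 1]
3. not (Box (not b implies c) and Box not (b or c)), 0   [neg-implies-rule on 1]
4. (not b implies c) and not (b or c), 0   [Box-rule on 2 via 0R0]
5. not b implies c, 0   [and-rule on 4]
6. not (b or c), 0   [and-rule on 4]
7. not b, 0   [neg-or-rule on 6]
8. not c, 0   [neg-or-rule on 6]
9. not Box not (b or c), 0   [neg-and-rule on 3 (branches; this branch)]
10. c, 0   [implies-rule on 5 (branches; this branch)]
Accessibility: 0R0
Branch closes: c and not c both at 0.
All branches of the tableau close; one closing branch shown above.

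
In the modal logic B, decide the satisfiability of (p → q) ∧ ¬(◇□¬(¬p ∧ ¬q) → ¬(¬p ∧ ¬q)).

No, unsatisfiable

1. (p → q) ∧ ¬(◇□¬(¬p ∧ ¬q) → ¬(¬p ∧ ¬q)), u
2. p → q, u   [∧-rule on 1]
3. ¬(◇□¬(¬p ∧ ¬q) → ¬(¬p ∧ ¬q)), u   [∧-rule on 1]
4. ◇□¬(¬p ∧ ¬q), u   [¬→-rule on 3]
5. ¬p ∧ ¬q, u   [¬→-rule on 3]
6. ¬p, u   [∧-rule on 5]
7. ¬q, u   [∧-rule on 5]
8. □¬(¬p ∧ ¬q), v   [◇-rule on 4: fresh world v, uRv]
9. ¬(¬p ∧ ¬q), u   [□-rule on 8 via vRu]
10. ¬(¬p ∧ ¬q), v   [□-rule on 8 via vRv]
11. q, u   [¬∧-rule on 9 (branches; this branch)]
Accessibility: uRu, uRv, vRu, vRv
Branch closes: q and ¬q both at u.
Every branch closes; the branch above is one of them.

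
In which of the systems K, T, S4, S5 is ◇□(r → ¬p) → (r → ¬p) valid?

S5

S4-tableau for the negation ¬(◇□(r → ¬p) → (r → ¬p)):
1. ¬(◇□(r → ¬p) → (r → ¬p)), 0
2. ◇□(r → ¬p), 0   [¬→-rule on 1]
3. ¬(r → ¬p), 0   [¬→-rule on 1]
4. r, 0   [¬→-rule on 3]
5. p, 0   [¬→-rule on 3]
6. □(r → ¬p), 1   [◇-rule on 2: fresh world 1, 0R1]
7. r → ¬p, 1   [□-rule on 6 via 1R1]
8. ¬p, 1   [→-rule on 7 (branches; this branch)]
Accessibility: 0R0, 0R1, 1R1
Complete open branch: countermodel on an S4-frame, so not valid in S4, nor in K, T (the same frame is also a K-frame and a T-frame).
S5-tableau for the negation ¬(◇□(r → ¬p) → (r → ¬p)):
1. ¬(◇□(r → ¬p) → (r → ¬p)), 0
2. ◇□(r → ¬p), 0   [¬→-rule on 1]
3. ¬(r → ¬p), 0   [¬→-rule on 1]
4. r, 0   [¬→-rule on 3]
5. p, 0   [¬→-rule on 3]
6. □(r → ¬p), 1   [◇-rule on 2: fresh world 1, 0R1]
7. r → ¬p, 0   [□-rule on 6 via 1R0]
8. r → ¬p, 1   [□-rule on 6 via 1R1]
9. ¬p, 0   [→-rule on 7 (branches; this branch)]
Accessibility: 0R0, 0R1, 1R0, 1R1
Branch closes: p and ¬p both at 0.
Every branch closes (one shown): valid in S5.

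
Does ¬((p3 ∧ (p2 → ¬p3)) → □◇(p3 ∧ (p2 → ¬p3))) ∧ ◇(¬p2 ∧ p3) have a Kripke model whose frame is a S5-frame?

No, unsatisfiable

1. ¬((p3 ∧ (p2 → ¬p3)) → □◇(p3 ∧ (p2 → ¬p3))) ∧ ◇(¬p2 ∧ p3), 0
2. ¬((p3 ∧ (p2 → ¬p3)) → □◇(p3 ∧ (p2 → ¬p3))), 0   [∧-rule on 1]
3. ◇(¬p2 ∧ p3), 0   [∧-rule on 1]
4. p3 ∧ (p2 → ¬p3), 0   [¬→-rule on 2]
5. ¬□◇(p3 ∧ (p2 → ¬p3)), 0   [¬→-rule on 2]
6. p3, 0   [∧-rule on 4]
7. p2 → ¬p3, 0   [∧-rule on 4]
8. ¬p2, 0   [→-rule on 7 (branches; this branch)]
9. ¬p2 ∧ p3, 1   [◇-rule on 3: fresh world 1, 0R1]
10. ¬p2, 1   [∧-rule on 9]
11. p3, 1   [∧-rule on 9]
12. ¬◇(p3 ∧ (p2 → ¬p3)), 2   [¬□-rule on 5: fresh world 2, 0R2]
13. ¬(p3 ∧ (p2 → ¬p3)), 0   [¬◇-rule on 12 via 2R0]
14. ¬(p3 ∧ (p2 → ¬p3)), 1   [¬◇-rule on 12 via 2R1]
15. ¬(p3 ∧ (p2 → ¬p3)), 2   [¬◇-rule on 12 via 2R2]
16. ¬(p2 → ¬p3), 0   [¬∧-rule on 13 (branches; this branch)]
17. p2, 0   [¬→-rule on 16]
Accessibility: 0R0, 0R1, 0R2, 1R0, 1R1, 1R2, 2R0, 2R1, 2R2
Branch closes: p2 and ¬p2 both at 0.
Every branch closes; the branch above is one of them.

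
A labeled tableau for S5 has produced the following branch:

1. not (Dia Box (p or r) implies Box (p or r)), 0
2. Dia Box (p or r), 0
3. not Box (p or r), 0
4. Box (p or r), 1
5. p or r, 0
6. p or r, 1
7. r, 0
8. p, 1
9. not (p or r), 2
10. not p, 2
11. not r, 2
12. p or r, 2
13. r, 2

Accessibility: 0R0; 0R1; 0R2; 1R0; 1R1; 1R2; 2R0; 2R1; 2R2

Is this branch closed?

Closed

Both r and not r appear at 2.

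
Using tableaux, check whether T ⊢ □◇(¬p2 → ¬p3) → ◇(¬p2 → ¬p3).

Yes, valid

Tableau for the negation ¬(□◇(¬p2 → ¬p3) → ◇(¬p2 → ¬p3)):
1. ¬(□◇(¬p2 → ¬p3) → ◇(¬p2 → ¬p3)), w0
2. □◇(¬p2 → ¬p3), w0   [¬→-rule on 1]
3. ¬◇(¬p2 → ¬p3), w0   [¬→-rule on 1]
4. ◇(¬p2 → ¬p3), w0   [□-rule on 2 via w0Rw0]
5. ¬(¬p2 → ¬p3), w0   [¬◇-rule on 3 via w0Rw0]
6. ¬p2, w0   [¬→-rule on 5]
7. p3, w0   [¬→-rule on 5]
8. ¬p2 → ¬p3, w1   [◇-rule on 4: fresh world w1, w0Rw1]
9. ◇(¬p2 → ¬p3), w1   [□-rule on 2 via w0Rw1]
10. ¬(¬p2 → ¬p3), w1   [¬◇-rule on 3 via w0Rw1]
11. ¬p2, w1   [¬→-rule on 10]
12. p3, w1   [¬→-rule on 10]
13. ¬p3, w1   [→-rule on 8 (branches; this branch)]
Accessibility: w0Rw0, w0Rw1, w1Rw1
Branch closes: p3 and ¬p3 both at w1.
Every branch of the negation's tableau closes; the branch above is one of them.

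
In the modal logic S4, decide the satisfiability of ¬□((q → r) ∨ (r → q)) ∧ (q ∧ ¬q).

1. ¬□((q → r) ∨ (r → q)) ∧ (q ∧ ¬q), 0
2. ¬□((q → r) ∨ (r → q)), 0
3. q ∧ ¬q, 0
4. q, 0
5. ¬q, 0
Accessibility: 0R0
Branch closes: q and ¬q both at 0.
Every branch closes; the branch above is one of them.

Unsatisfiable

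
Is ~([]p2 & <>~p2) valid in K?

Tableau for the negation []p2 & <>~p2:
1. []p2 & <>~p2, 0
2. []p2, 0
3. <>~p2, 0
4. ~p2, 1
5. p2, 1
Accessibility: 0R1
Branch closes: p2 and ~p2 both at 1.
Every branch of the negation's tableau closes; the branch above is one of them.

Valid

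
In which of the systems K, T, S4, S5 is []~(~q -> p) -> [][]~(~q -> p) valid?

S4, S5

T-tableau for the negation ~([]~(~q -> p) -> [][]~(~q -> p)):
1. ~([]~(~q -> p) -> [][]~(~q -> p)), w0
2. []~(~q -> p), w0   [~->-rule on 1]
3. ~[][]~(~q -> p), w0   [~->-rule on 1]
4. ~(~q -> p), w0   [[]-rule on 2 via w0Rw0]
5. ~q, w0   [~->-rule on 4]
6. ~p, w0   [~->-rule on 4]
7. ~[]~(~q -> p), w1   [~[]-rule on 3: fresh world w1, w0Rw1]
8. ~(~q -> p), w1   [[]-rule on 2 via w0Rw1]
9. ~q, w1   [~->-rule on 8]
10. ~p, w1   [~->-rule on 8]
11. ~q -> p, w2   [~[]-rule on 7: fresh world w2, w1Rw2]
12. p, w2   [->-rule on 11 (branches; this branch)]
Accessibility: w0Rw0, w0Rw1, w1Rw1, w1Rw2, w2Rw2
Complete open branch: countermodel on a T-frame, so not valid in T, nor in K (the same frame is also a K-frame).
S4-tableau for the negation ~([]~(~q -> p) -> [][]~(~q -> p)):
1. ~([]~(~q -> p) -> [][]~(~q -> p)), w0
2. []~(~q -> p), w0   [~->-rule on 1]
3. ~[][]~(~q -> p), w0   [~->-rule on 1]
4. ~(~q -> p), w0   [[]-rule on 2 via w0Rw0]
5. ~q, w0   [~->-rule on 4]
6. ~p, w0   [~->-rule on 4]
7. ~[]~(~q -> p), w1   [~[]-rule on 3: fresh world w1, w0Rw1]
8. ~(~q -> p), w1   [[]-rule on 2 via w0Rw1]
9. ~q, w1   [~->-rule on 8]
10. ~p, w1   [~->-rule on 8]
11. ~q -> p, w2   [~[]-rule on 7: fresh world w2, w1Rw2]
12. ~(~q -> p), w2   [[]-rule on 2 via w0Rw2]
13. ~q, w2   [~->-rule on 12]
14. ~p, w2   [~->-rule on 12]
15. p, w2   [->-rule on 11 (branches; this branch)]
Accessibility: w0Rw0, w0Rw1, w0Rw2, w1Rw1, w1Rw2, w2Rw2
Branch closes: p and ~p both at w2.
Every branch closes (one shown): valid in S4, hence also in S5 (every theorem of S4 is a theorem of S5).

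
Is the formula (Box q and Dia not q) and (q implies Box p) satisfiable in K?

1. (Box q and Dia not q) and (q implies Box p), 0
2. Box q and Dia not q, 0   [and-rule on 1]
3. q implies Box p, 0   [and-rule on 1]
4. Box q, 0   [and-rule on 2]
5. Dia not q, 0   [and-rule on 2]
6. Box p, 0   [implies-rule on 3 (branches; this branch)]
7. not q, 1   [Dia-rule on 5: fresh world 1, 0R1]
8. q, 1   [Box-rule on 4 via 0R1]
Accessibility: 0R1
Branch closes: q and not q both at 1.
All branches of the tableau close; one closing branch shown above.

Unsatisfiable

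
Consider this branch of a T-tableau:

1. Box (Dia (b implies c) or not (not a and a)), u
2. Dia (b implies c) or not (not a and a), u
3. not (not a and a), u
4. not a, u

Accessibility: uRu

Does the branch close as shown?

Open

No world carries both an atom and its negation.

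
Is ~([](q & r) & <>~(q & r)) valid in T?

Yes, valid

Tableau for the negation [](q & r) & <>~(q & r):
1. [](q & r) & <>~(q & r), 0
2. [](q & r), 0
3. <>~(q & r), 0
4. q & r, 0
5. q, 0
6. r, 0
7. ~(q & r), 1
8. q & r, 1
9. q, 1
10. r, 1
11. ~r, 1
Accessibility: 0R0, 0R1, 1R1
Branch closes: r and ~r both at 1.
Every branch of the negation's tableau closes; the branch above is one of them.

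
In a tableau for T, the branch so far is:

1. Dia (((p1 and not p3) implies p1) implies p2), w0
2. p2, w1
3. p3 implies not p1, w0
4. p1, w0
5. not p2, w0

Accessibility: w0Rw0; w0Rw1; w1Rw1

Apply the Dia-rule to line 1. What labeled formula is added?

a fresh world w2 with w0Rw2, and ((p1 and not p3) implies p1) implies p2 at w2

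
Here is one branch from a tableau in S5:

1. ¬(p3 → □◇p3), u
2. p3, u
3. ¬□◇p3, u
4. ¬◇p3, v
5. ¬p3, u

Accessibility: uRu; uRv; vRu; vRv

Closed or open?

Yes, closed

Both p3 and ¬p3 appear at u.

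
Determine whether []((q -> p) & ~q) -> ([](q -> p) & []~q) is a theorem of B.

Valid

Tableau for the negation ~([]((q -> p) & ~q) -> ([](q -> p) & []~q)):
1. ~([]((q -> p) & ~q) -> ([](q -> p) & []~q)), 0
2. []((q -> p) & ~q), 0   [~->-rule on 1]
3. ~([](q -> p) & []~q), 0   [~->-rule on 1]
4. (q -> p) & ~q, 0   [[]-rule on 2 via 0R0]
5. q -> p, 0   [&-rule on 4]
6. ~q, 0   [&-rule on 4]
7. ~[](q -> p), 0   [~&-rule on 3 (branches; this branch)]
8. p, 0   [->-rule on 5 (branches; this branch)]
9. ~(q -> p), 1   [~[]-rule on 7: fresh world 1, 0R1]
10. q, 1   [~->-rule on 9]
11. ~p, 1   [~->-rule on 9]
12. (q -> p) & ~q, 1   [[]-rule on 2 via 0R1]
13. q -> p, 1   [&-rule on 12]
14. ~q, 1   [&-rule on 12]
Accessibility: 0R0, 0R1, 1R0, 1R1
Branch closes: q and ~q both at 1.
All branches of the negation close; one closing branch shown above.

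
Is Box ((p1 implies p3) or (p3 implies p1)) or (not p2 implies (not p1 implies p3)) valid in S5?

Valid

Tableau for the negation not (Box ((p1 implies p3) or (p3 implies p1)) or (not p2 implies (not p1 implies p3))):
1. not (Box ((p1 implies p3) or (p3 implies p1)) or (not p2 implies (not p1 implies p3))), u
2. not Box ((p1 implies p3) or (p3 implies p1)), u   [neg-or-rule on 1]
3. not (not p2 implies (not p1 implies p3)), u   [neg-or-rule on 1]
4. not p2, u   [neg-implies-rule on 3]
5. not (not p1 implies p3), u   [neg-implies-rule on 3]
6. not p1, u   [neg-implies-rule on 5]
7. not p3, u   [neg-implies-rule on 5]
8. not ((p1 implies p3) or (p3 implies p1)), v   [neg-Box-rule on 2: fresh world v, uRv]
9. not (p1 implies p3), v   [neg-or-rule on 8]
10. not (p3 implies p1), v   [neg-or-rule on 8]
11. p1, v   [neg-implies-rule on 9]
12. not p3, v   [neg-implies-rule on 9]
13. p3, v   [neg-implies-rule on 10]
14. not p1, v   [neg-implies-rule on 10]
Accessibility: uRu, uRv, vRu, vRv
Branch closes: p3 and not p3 both at v.
Every branch of the negation's tableau closes; the branch above is one of them.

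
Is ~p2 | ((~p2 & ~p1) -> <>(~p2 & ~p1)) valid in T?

Tableau for the negation ~(~p2 | ((~p2 & ~p1) -> <>(~p2 & ~p1))):
1. ~(~p2 | ((~p2 & ~p1) -> <>(~p2 & ~p1))), u
2. p2, u
3. ~((~p2 & ~p1) -> <>(~p2 & ~p1)), u
4. ~p2 & ~p1, u
5. ~<>(~p2 & ~p1), u
6. ~p2, u
7. ~p1, u
Accessibility: uRu
Branch closes: p2 and ~p2 both at u.
All branches of the negation close; one closing branch shown above.

Yes, valid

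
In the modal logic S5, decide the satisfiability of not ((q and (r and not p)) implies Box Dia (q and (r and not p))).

1. not ((q and (r and not p)) implies Box Dia (q and (r and not p))), u
2. q and (r and not p), u
3. not Box Dia (q and (r and not p)), u
4. q, u
5. r and not p, u
6. r, u
7. not p, u
8. not Dia (q and (r and not p)), v
9. not (q and (r and not p)), u
10. not (q and (r and not p)), v
11. not (r and not p), u
12. not (r and not p), v
13. p, u
Accessibility: uRu, uRv, vRu, vRv
Branch closes: p and not p both at u.
(One branch shown.) All branches close.

Unsatisfiable (every branch closes)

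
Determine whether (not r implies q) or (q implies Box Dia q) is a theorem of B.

Valid

Tableau for the negation not ((not r implies q) or (q implies Box Dia q)):
1. not ((not r implies q) or (q implies Box Dia q)), 0
2. not (not r implies q), 0
3. not (q implies Box Dia q), 0
4. not r, 0
5. not q, 0
6. q, 0
7. not Box Dia q, 0
Accessibility: 0R0
Branch closes: q and not q both at 0.
All branches of the negation close; one closing branch shown above.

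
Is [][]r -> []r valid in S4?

Tableau for the negation ~([][]r -> []r):
1. ~([][]r -> []r), u
2. [][]r, u   [~->-rule on 1]
3. ~[]r, u   [~->-rule on 1]
4. []r, u   [[]-rule on 2 via uRu]
5. r, u   [[]-rule on 4 via uRu]
6. ~r, v   [~[]-rule on 3: fresh world v, uRv]
7. []r, v   [[]-rule on 2 via uRv]
8. r, v   [[]-rule on 4 via uRv]
Accessibility: uRu, uRv, vRv
Branch closes: r and ~r both at v.
Every branch of the negation's tableau closes; the branch above is one of them.

Yes, valid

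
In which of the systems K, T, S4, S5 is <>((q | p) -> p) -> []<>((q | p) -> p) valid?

S5

S5-tableau for the negation ~(<>((q | p) -> p) -> []<>((q | p) -> p)):
1. ~(<>((q | p) -> p) -> []<>((q | p) -> p)), 0
2. <>((q | p) -> p), 0
3. ~[]<>((q | p) -> p), 0
4. (q | p) -> p, 1
5. ~(q | p), 1
6. ~q, 1
7. ~p, 1
8. ~<>((q | p) -> p), 2
9. ~((q | p) -> p), 0
10. q | p, 0
11. ~p, 0
12. ~((q | p) -> p), 1
13. q | p, 1
14. ~((q | p) -> p), 2
15. q | p, 2
16. ~p, 2
17. q, 0
18. p, 1
Accessibility: 0R0, 0R1, 0R2, 1R0, 1R1, 1R2, 2R0, 2R1, 2R2
Branch closes: p and ~p both at 1.
Every branch closes (one shown): valid in S5.
S4-tableau for the negation ~(<>((q | p) -> p) -> []<>((q | p) -> p)):
1. ~(<>((q | p) -> p) -> []<>((q | p) -> p)), 0
2. <>((q | p) -> p), 0
3. ~[]<>((q | p) -> p), 0
4. (q | p) -> p, 1
5. p, 1
6. ~<>((q | p) -> p), 2
7. ~((q | p) -> p), 2
8. q | p, 2
9. ~p, 2
10. q, 2
Accessibility: 0R0, 0R1, 0R2, 1R1, 2R2
Complete open branch: countermodel on an S4-frame, so not valid in S4, nor in K, T (the same frame is also a K-frame and a T-frame).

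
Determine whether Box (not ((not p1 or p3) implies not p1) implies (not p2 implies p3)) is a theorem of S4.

Tableau for the negation not Box (not ((not p1 or p3) implies not p1) implies (not p2 implies p3)):
1. not Box (not ((not p1 or p3) implies not p1) implies (not p2 implies p3)), 0
2. not (not ((not p1 or p3) implies not p1) implies (not p2 implies p3)), 1
3. not ((not p1 or p3) implies not p1), 1
4. not (not p2 implies p3), 1
5. not p1 or p3, 1
6. p1, 1
7. not p2, 1
8. not p3, 1
9. p3, 1
Accessibility: 0R0, 0R1, 1R1
Branch closes: p3 and not p3 both at 1.
All branches of the negation close; one closing branch shown above.

Valid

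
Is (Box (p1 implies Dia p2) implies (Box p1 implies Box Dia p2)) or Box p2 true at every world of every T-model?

Valid in T

Tableau for the negation not ((Box (p1 implies Dia p2) implies (Box p1 implies Box Dia p2)) or Box p2):
1. not ((Box (p1 implies Dia p2) implies (Box p1 implies Box Dia p2)) or Box p2), 0
2. not (Box (p1 implies Dia p2) implies (Box p1 implies Box Dia p2)), 0
3. not Box p2, 0
4. Box (p1 implies Dia p2), 0
5. not (Box p1 implies Box Dia p2), 0
6. Box p1, 0
7. not Box Dia p2, 0
8. p1 implies Dia p2, 0
9. p1, 0
10. Dia p2, 0
11. not p2, 1
12. p1 implies Dia p2, 1
13. p1, 1
14. Dia p2, 1
15. not Dia p2, 2
16. p1 implies Dia p2, 2
17. p1, 2
18. not p2, 2
19. Dia p2, 2
20. p2, 3
21. p1 implies Dia p2, 3
22. p1, 3
23. Dia p2, 3
24. p2, 4
25. p2, 5
26. not p2, 5
Accessibility: 0R0, 0R1, 0R2, 0R3, 1R1, 1R4, 2R2, 2R5, 3R3, 4R4, 5R5
Branch closes: p2 and not p2 both at 5.
All branches of the negation close; one closing branch shown above.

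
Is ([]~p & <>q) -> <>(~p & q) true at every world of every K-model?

Tableau for the negation ~(([]~p & <>q) -> <>(~p & q)):
1. ~(([]~p & <>q) -> <>(~p & q)), u
2. []~p & <>q, u
3. ~<>(~p & q), u
4. []~p, u
5. <>q, u
6. q, v
7. ~(~p & q), v
8. ~p, v
9. ~q, v
Accessibility: uRv
Branch closes: q and ~q both at v.
All branches of the negation close; one closing branch shown above.

Yes, valid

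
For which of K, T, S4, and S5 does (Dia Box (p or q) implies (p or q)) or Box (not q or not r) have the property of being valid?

S4-tableau for the negation not ((Dia Box (p or q) implies (p or q)) or Box (not q or not r)):
1. not ((Dia Box (p or q) implies (p or q)) or Box (not q or not r)), w0
2. not (Dia Box (p or q) implies (p or q)), w0
3. not Box (not q or not r), w0
4. Dia Box (p or q), w0
5. not (p or q), w0
6. not p, w0
7. not q, w0
8. not (not q or not r), w1
9. q, w1
10. r, w1
11. Box (p or q), w2
12. p or q, w2
13. q, w2
Accessibility: w0Rw0, w0Rw1, w0Rw2, w1Rw1, w2Rw2
Complete open branch: countermodel on an S4-frame, so not valid in S4, nor in K, T (the same frame is also a K-frame and a T-frame).
S5-tableau for the negation not ((Dia Box (p or q) implies (p or q)) or Box (not q or not r)):
1. not ((Dia Box (p or q) implies (p or q)) or Box (not q or not r)), w0
2. not (Dia Box (p or q) implies (p or q)), w0
3. not Box (not q or not r), w0
4. Dia Box (p or q), w0
5. not (p or q), w0
6. not p, w0
7. not q, w0
8. not (not q or not r), w1
9. q, w1
10. r, w1
11. Box (p or q), w2
12. p or q, w0
13. p or q, w1
14. p or q, w2
15. q, w0
Accessibility: w0Rw0, w0Rw1, w0Rw2, w1Rw0, w1Rw1, w1Rw2, w2Rw0, w2Rw1, w2Rw2
Branch closes: q and not q both at w0.
Every branch closes (one shown): valid in S5.

S5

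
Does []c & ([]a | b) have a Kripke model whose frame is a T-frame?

1. []c & ([]a | b), 0
2. []c, 0   [&-rule on 1]
3. []a | b, 0   [&-rule on 1]
4. c, 0   [[]-rule on 2 via 0R0]
5. b, 0   [|-rule on 3 (branches; this branch)]
Accessibility: 0R0

Satisfiable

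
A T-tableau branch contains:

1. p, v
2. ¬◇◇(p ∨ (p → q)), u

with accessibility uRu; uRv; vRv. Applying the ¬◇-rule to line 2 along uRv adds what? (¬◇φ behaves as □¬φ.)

¬◇(p ∨ (p → q)), v

¬◇φ behaves as □¬φ: propagate the negated body to each accessible world.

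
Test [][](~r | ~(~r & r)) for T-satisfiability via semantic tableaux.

Satisfiable (open branch found)

1. [][](~r | ~(~r & r)), w0
2. [](~r | ~(~r & r)), w0   [[]-rule on 1 via w0Rw0]
3. ~r | ~(~r & r), w0   [[]-rule on 2 via w0Rw0]
4. ~(~r & r), w0   [|-rule on 3 (branches; this branch)]
5. ~r, w0   [~&-rule on 4 (branches; this branch)]
Accessibility: w0Rw0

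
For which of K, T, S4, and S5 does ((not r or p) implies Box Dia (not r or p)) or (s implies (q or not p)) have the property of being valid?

S5-tableau for the negation not (((not r or p) implies Box Dia (not r or p)) or (s implies (q or not p))):
1. not (((not r or p) implies Box Dia (not r or p)) or (s implies (q or not p))), w0
2. not ((not r or p) implies Box Dia (not r or p)), w0
3. not (s implies (q or not p)), w0
4. not r or p, w0
5. not Box Dia (not r or p), w0
6. s, w0
7. not (q or not p), w0
8. not q, w0
9. p, w0
10. not Dia (not r or p), w1
11. not (not r or p), w0
12. r, w0
13. not p, w0
Accessibility: w0Rw0, w0Rw1, w1Rw0, w1Rw1
Branch closes: p and not p both at w0.
Every branch closes (one shown): valid in S5.
S4-tableau for the negation not (((not r or p) implies Box Dia (not r or p)) or (s implies (q or not p))):
1. not (((not r or p) implies Box Dia (not r or p)) or (s implies (q or not p))), w0
2. not ((not r or p) implies Box Dia (not r or p)), w0
3. not (s implies (q or not p)), w0
4. not r or p, w0
5. not Box Dia (not r or p), w0
6. s, w0
7. not (q or not p), w0
8. not q, w0
9. p, w0
10. not Dia (not r or p), w1
11. not (not r or p), w1
12. r, w1
13. not p, w1
Accessibility: w0Rw0, w0Rw1, w1Rw1
Complete open branch: countermodel on an S4-frame, so not valid in S4, nor in K, T (the same frame is also a K-frame and a T-frame).

S5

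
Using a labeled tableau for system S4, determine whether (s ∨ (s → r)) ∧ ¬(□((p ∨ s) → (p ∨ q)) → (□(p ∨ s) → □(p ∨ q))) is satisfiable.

No, unsatisfiable

1. (s ∨ (s → r)) ∧ ¬(□((p ∨ s) → (p ∨ q)) → (□(p ∨ s) → □(p ∨ q))), w0
2. s ∨ (s → r), w0
3. ¬(□((p ∨ s) → (p ∨ q)) → (□(p ∨ s) → □(p ∨ q))), w0
4. □((p ∨ s) → (p ∨ q)), w0
5. ¬(□(p ∨ s) → □(p ∨ q)), w0
6. □(p ∨ s), w0
7. ¬□(p ∨ q), w0
8. (p ∨ s) → (p ∨ q), w0
9. p ∨ s, w0
10. s → r, w0
11. p ∨ q, w0
12. s, w0
13. r, w0
14. q, w0
15. ¬(p ∨ q), w1
16. ¬p, w1
17. ¬q, w1
18. (p ∨ s) → (p ∨ q), w1
19. p ∨ s, w1
20. p ∨ q, w1
21. s, w1
22. q, w1
Accessibility: w0Rw0, w0Rw1, w1Rw1
Branch closes: q and ¬q both at w1.
All branches of the tableau close; one closing branch shown above.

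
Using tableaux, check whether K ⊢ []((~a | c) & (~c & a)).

Invalid (countermodel exists)

Tableau for the negation ~[]((~a | c) & (~c & a)):
1. ~[]((~a | c) & (~c & a)), w0
2. ~((~a | c) & (~c & a)), w1
3. ~(~c & a), w1
4. ~a, w1
Accessibility: w0Rw1
The negation has an open branch (countermodel exists).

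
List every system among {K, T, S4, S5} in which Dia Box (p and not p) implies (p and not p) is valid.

T-tableau for the negation not (Dia Box (p and not p) implies (p and not p)):
1. not (Dia Box (p and not p) implies (p and not p)), w0
2. Dia Box (p and not p), w0
3. not (p and not p), w0
4. p, w0
5. Box (p and not p), w1
6. p and not p, w1
7. p, w1
8. not p, w1
Accessibility: w0Rw0, w0Rw1, w1Rw1
Branch closes: p and not p both at w1.
Every branch closes (one shown): valid in T, hence also in S4, S5 (every theorem of T is a theorem of S4 and S5).
K-tableau for the negation not (Dia Box (p and not p) implies (p and not p)):
1. not (Dia Box (p and not p) implies (p and not p)), w0
2. Dia Box (p and not p), w0
3. not (p and not p), w0
4. p, w0
5. Box (p and not p), w1
Accessibility: w0Rw1
Complete open branch: countermodel on a K-frame, so not valid in K.

T, S4, S5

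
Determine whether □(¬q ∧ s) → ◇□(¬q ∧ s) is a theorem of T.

Tableau for the negation ¬(□(¬q ∧ s) → ◇□(¬q ∧ s)):
1. ¬(□(¬q ∧ s) → ◇□(¬q ∧ s)), u
2. □(¬q ∧ s), u
3. ¬◇□(¬q ∧ s), u
4. ¬q ∧ s, u
5. ¬q, u
6. s, u
7. ¬□(¬q ∧ s), u
8. ¬(¬q ∧ s), v
9. ¬q ∧ s, v
10. ¬q, v
11. s, v
12. ¬□(¬q ∧ s), v
13. ¬s, v
Accessibility: uRu, uRv, vRv
Branch closes: s and ¬s both at v.
Every branch of the negation's tableau closes; the branch above is one of them.

Yes, valid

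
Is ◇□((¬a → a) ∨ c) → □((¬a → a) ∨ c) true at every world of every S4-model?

Not valid

Tableau for the negation ¬(◇□((¬a → a) ∨ c) → □((¬a → a) ∨ c)):
1. ¬(◇□((¬a → a) ∨ c) → □((¬a → a) ∨ c)), w0
2. ◇□((¬a → a) ∨ c), w0
3. ¬□((¬a → a) ∨ c), w0
4. □((¬a → a) ∨ c), w1
5. (¬a → a) ∨ c, w1
6. c, w1
7. ¬((¬a → a) ∨ c), w2
8. ¬(¬a → a), w2
9. ¬c, w2
10. ¬a, w2
Accessibility: w0Rw0, w0Rw1, w0Rw2, w1Rw1, w2Rw2
The negation has an open branch (countermodel exists).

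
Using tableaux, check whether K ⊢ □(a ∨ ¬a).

Valid

Tableau for the negation ¬□(a ∨ ¬a):
1. ¬□(a ∨ ¬a), 0
2. ¬(a ∨ ¬a), 1   [¬□-rule on 1: fresh world 1, 0R1]
3. ¬a, 1   [¬∨-rule on 2]
4. a, 1   [¬∨-rule on 2]
Accessibility: 0R1
Branch closes: a and ¬a both at 1.
Every branch of the negation's tableau closes; the branch above is one of them.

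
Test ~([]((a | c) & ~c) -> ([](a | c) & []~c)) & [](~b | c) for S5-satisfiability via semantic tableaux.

1. ~([]((a | c) & ~c) -> ([](a | c) & []~c)) & [](~b | c), u
2. ~([]((a | c) & ~c) -> ([](a | c) & []~c)), u
3. [](~b | c), u
4. []((a | c) & ~c), u
5. ~([](a | c) & []~c), u
6. ~b | c, u
7. (a | c) & ~c, u
8. a | c, u
9. ~c, u
10. ~[](a | c), u
11. ~b, u
12. a, u
13. ~(a | c), v
14. ~a, v
15. ~c, v
16. ~b | c, v
17. (a | c) & ~c, v
18. a | c, v
19. ~b, v
20. c, v
Accessibility: uRu, uRv, vRu, vRv
Branch closes: c and ~c both at v.
All branches of the tableau close; one closing branch shown above.

No, unsatisfiable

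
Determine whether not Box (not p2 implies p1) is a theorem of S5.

Tableau for the negation Box (not p2 implies p1):
1. Box (not p2 implies p1), w0
2. not p2 implies p1, w0
3. p1, w0
Accessibility: w0Rw0
The negation has an open branch (countermodel exists).

Invalid (countermodel exists)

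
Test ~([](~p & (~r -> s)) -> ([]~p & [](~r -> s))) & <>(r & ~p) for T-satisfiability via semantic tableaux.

Unsatisfiable

1. ~([](~p & (~r -> s)) -> ([]~p & [](~r -> s))) & <>(r & ~p), w0
2. ~([](~p & (~r -> s)) -> ([]~p & [](~r -> s))), w0
3. <>(r & ~p), w0
4. [](~p & (~r -> s)), w0
5. ~([]~p & [](~r -> s)), w0
6. ~p & (~r -> s), w0
7. ~p, w0
8. ~r -> s, w0
9. ~[](~r -> s), w0
10. s, w0
11. r & ~p, w1
12. r, w1
13. ~p, w1
14. ~p & (~r -> s), w1
15. ~r -> s, w1
16. s, w1
17. ~(~r -> s), w2
18. ~r, w2
19. ~s, w2
20. ~p & (~r -> s), w2
21. ~p, w2
22. ~r -> s, w2
23. s, w2
Accessibility: w0Rw0, w0Rw1, w0Rw2, w1Rw1, w2Rw2
Branch closes: s and ~s both at w2.
Every branch closes; the branch above is one of them.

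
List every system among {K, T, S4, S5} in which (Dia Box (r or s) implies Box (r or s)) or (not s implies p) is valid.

S4-tableau for the negation not ((Dia Box (r or s) implies Box (r or s)) or (not s implies p)):
1. not ((Dia Box (r or s) implies Box (r or s)) or (not s implies p)), u
2. not (Dia Box (r or s) implies Box (r or s)), u
3. not (not s implies p), u
4. Dia Box (r or s), u
5. not Box (r or s), u
6. not s, u
7. not p, u
8. Box (r or s), v
9. r or s, v
10. s, v
11. not (r or s), w
12. not r, w
13. not s, w
Accessibility: uRu, uRv, uRw, vRv, wRw
Complete open branch: countermodel on an S4-frame, so not valid in S4, nor in K, T (the same frame is also a K-frame and a T-frame).
S5-tableau for the negation not ((Dia Box (r or s) implies Box (r or s)) or (not s implies p)):
1. not ((Dia Box (r or s) implies Box (r or s)) or (not s implies p)), u
2. not (Dia Box (r or s) implies Box (r or s)), u
3. not (not s implies p), u
4. Dia Box (r or s), u
5. not Box (r or s), u
6. not s, u
7. not p, u
8. Box (r or s), v
9. r or s, u
10. r or s, v
11. r, u
12. s, v
13. not (r or s), w
14. not r, w
15. not s, w
16. r or s, w
17. s, w
Accessibility: uRu, uRv, uRw, vRu, vRv, vRw, wRu, wRv, wRw
Branch closes: s and not s both at w.
Every branch closes (one shown): valid in S5.

S5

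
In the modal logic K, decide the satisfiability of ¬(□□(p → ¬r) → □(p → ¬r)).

Yes, satisfiable

1. ¬(□□(p → ¬r) → □(p → ¬r)), 0
2. □□(p → ¬r), 0
3. ¬□(p → ¬r), 0
4. ¬(p → ¬r), 1
5. p, 1
6. r, 1
7. □(p → ¬r), 1
Accessibility: 0R1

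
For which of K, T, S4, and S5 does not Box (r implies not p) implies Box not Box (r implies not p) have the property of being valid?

S5

S4-tableau for the negation not (not Box (r implies not p) implies Box not Box (r implies not p)):
1. not (not Box (r implies not p) implies Box not Box (r implies not p)), 0
2. not Box (r implies not p), 0   [neg-implies-rule on 1]
3. not Box not Box (r implies not p), 0   [neg-implies-rule on 1]
4. not (r implies not p), 1   [neg-Box-rule on 2: fresh world 1, 0R1]
5. r, 1   [neg-implies-rule on 4]
6. p, 1   [neg-implies-rule on 4]
7. Box (r implies not p), 2   [neg-Box-rule on 3: fresh world 2, 0R2]
8. r implies not p, 2   [Box-rule on 7 via 2R2]
9. not p, 2   [implies-rule on 8 (branches; this branch)]
Accessibility: 0R0, 0R1, 0R2, 1R1, 2R2
Complete open branch: countermodel on an S4-frame, so not valid in S4, nor in K, T (the same frame is also a K-frame and a T-frame).
S5-tableau for the negation not (not Box (r implies not p) implies Box not Box (r implies not p)):
1. not (not Box (r implies not p) implies Box not Box (r implies not p)), 0
2. not Box (r implies not p), 0   [neg-implies-rule on 1]
3. not Box not Box (r implies not p), 0   [neg-implies-rule on 1]
4. not (r implies not p), 1   [neg-Box-rule on 2: fresh world 1, 0R1]
5. r, 1   [neg-implies-rule on 4]
6. p, 1   [neg-implies-rule on 4]
7. Box (r implies not p), 2   [neg-Box-rule on 3: fresh world 2, 0R2]
8. r implies not p, 0   [Box-rule on 7 via 2R0]
9. r implies not p, 1   [Box-rule on 7 via 2R1]
10. r implies not p, 2   [Box-rule on 7 via 2R2]
11. not p, 0   [implies-rule on 8 (branches; this branch)]
12. not p, 1   [implies-rule on 9 (branches; this branch)]
Accessibility: 0R0, 0R1, 0R2, 1R0, 1R1, 1R2, 2R0, 2R1, 2R2
Branch closes: p and not p both at 1.
Every branch closes (one shown): valid in S5.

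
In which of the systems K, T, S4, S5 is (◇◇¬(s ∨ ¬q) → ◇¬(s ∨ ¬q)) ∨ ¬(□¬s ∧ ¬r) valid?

S4-tableau for the negation ¬((◇◇¬(s ∨ ¬q) → ◇¬(s ∨ ¬q)) ∨ ¬(□¬s ∧ ¬r)):
1. ¬((◇◇¬(s ∨ ¬q) → ◇¬(s ∨ ¬q)) ∨ ¬(□¬s ∧ ¬r)), 0
2. ¬(◇◇¬(s ∨ ¬q) → ◇¬(s ∨ ¬q)), 0   [¬∨-rule on 1]
3. □¬s ∧ ¬r, 0   [¬∨-rule on 1]
4. ◇◇¬(s ∨ ¬q), 0   [¬→-rule on 2]
5. ¬◇¬(s ∨ ¬q), 0   [¬→-rule on 2]
6. □¬s, 0   [∧-rule on 3]
7. ¬r, 0   [∧-rule on 3]
8. s ∨ ¬q, 0   [¬◇-rule on 5 via 0R0]
9. ¬s, 0   [□-rule on 6 via 0R0]
10. ¬q, 0   [∨-rule on 8 (branches; this branch)]
11. ◇¬(s ∨ ¬q), 1   [◇-rule on 4: fresh world 1, 0R1]
12. s ∨ ¬q, 1   [¬◇-rule on 5 via 0R1]
13. ¬s, 1   [□-rule on 6 via 0R1]
14. ¬q, 1   [∨-rule on 12 (branches; this branch)]
15. ¬(s ∨ ¬q), 2   [◇-rule on 11: fresh world 2, 1R2]
16. ¬s, 2   [¬∨-rule on 15]
17. q, 2   [¬∨-rule on 15]
18. s ∨ ¬q, 2   [¬◇-rule on 5 via 0R2]
19. ¬q, 2   [∨-rule on 18 (branches; this branch)]
Accessibility: 0R0, 0R1, 0R2, 1R1, 1R2, 2R2
Branch closes: q and ¬q both at 2.
Every branch closes (one shown): valid in S4, hence also in S5 (every theorem of S4 is a theorem of S5).
T-tableau for the negation ¬((◇◇¬(s ∨ ¬q) → ◇¬(s ∨ ¬q)) ∨ ¬(□¬s ∧ ¬r)):
1. ¬((◇◇¬(s ∨ ¬q) → ◇¬(s ∨ ¬q)) ∨ ¬(□¬s ∧ ¬r)), 0
2. ¬(◇◇¬(s ∨ ¬q) → ◇¬(s ∨ ¬q)), 0   [¬∨-rule on 1]
3. □¬s ∧ ¬r, 0   [¬∨-rule on 1]
4. ◇◇¬(s ∨ ¬q), 0   [¬→-rule on 2]
5. ¬◇¬(s ∨ ¬q), 0   [¬→-rule on 2]
6. □¬s, 0   [∧-rule on 3]
7. ¬r, 0   [∧-rule on 3]
8. s ∨ ¬q, 0   [¬◇-rule on 5 via 0R0]
9. ¬s, 0   [□-rule on 6 via 0R0]
10. ¬q, 0   [∨-rule on 8 (branches; this branch)]
11. ◇¬(s ∨ ¬q), 1   [◇-rule on 4: fresh world 1, 0R1]
12. s ∨ ¬q, 1   [¬◇-rule on 5 via 0R1]
13. ¬s, 1   [□-rule on 6 via 0R1]
14. ¬q, 1   [∨-rule on 12 (branches; this branch)]
15. ¬(s ∨ ¬q), 2   [◇-rule on 11: fresh world 2, 1R2]
16. ¬s, 2   [¬∨-rule on 15]
17. q, 2   [¬∨-rule on 15]
Accessibility: 0R0, 0R1, 1R1, 1R2, 2R2
Complete open branch: countermodel on a T-frame, so not valid in T, nor in K (the same frame is also a K-frame).

S4, S5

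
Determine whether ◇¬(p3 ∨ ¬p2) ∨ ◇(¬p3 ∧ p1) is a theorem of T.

Invalid (countermodel exists)

Tableau for the negation ¬(◇¬(p3 ∨ ¬p2) ∨ ◇(¬p3 ∧ p1)):
1. ¬(◇¬(p3 ∨ ¬p2) ∨ ◇(¬p3 ∧ p1)), u
2. ¬◇¬(p3 ∨ ¬p2), u   [¬∨-rule on 1]
3. ¬◇(¬p3 ∧ p1), u   [¬∨-rule on 1]
4. p3 ∨ ¬p2, u   [¬◇-rule on 2 via uRu]
5. ¬(¬p3 ∧ p1), u   [¬◇-rule on 3 via uRu]
6. ¬p2, u   [∨-rule on 4 (branches; this branch)]
7. ¬p1, u   [¬∧-rule on 5 (branches; this branch)]
Accessibility: uRu
The negation has an open branch (countermodel exists).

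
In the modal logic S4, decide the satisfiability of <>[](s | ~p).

1. <>[](s | ~p), w0
2. [](s | ~p), w1
3. s | ~p, w1
4. ~p, w1
Accessibility: w0Rw0, w0Rw1, w1Rw1

Satisfiable (open branch found)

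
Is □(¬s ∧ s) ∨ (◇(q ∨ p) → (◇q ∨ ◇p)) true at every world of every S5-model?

Tableau for the negation ¬(□(¬s ∧ s) ∨ (◇(q ∨ p) → (◇q ∨ ◇p))):
1. ¬(□(¬s ∧ s) ∨ (◇(q ∨ p) → (◇q ∨ ◇p))), u
2. ¬□(¬s ∧ s), u
3. ¬(◇(q ∨ p) → (◇q ∨ ◇p)), u
4. ◇(q ∨ p), u
5. ¬(◇q ∨ ◇p), u
6. ¬◇q, u
7. ¬◇p, u
8. ¬q, u
9. ¬p, u
10. ¬(¬s ∧ s), v
11. ¬q, v
12. ¬p, v
13. ¬s, v
14. q ∨ p, w
15. ¬q, w
16. ¬p, w
17. p, w
Accessibility: uRu, uRv, uRw, vRu, vRv, vRw, wRu, wRv, wRw
Branch closes: p and ¬p both at w.
Every branch of the negation's tableau closes; the branch above is one of them.

Yes, valid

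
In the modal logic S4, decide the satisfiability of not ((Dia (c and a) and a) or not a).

1. not ((Dia (c and a) and a) or not a), 0
2. not (Dia (c and a) and a), 0
3. a, 0
4. not Dia (c and a), 0
5. not (c and a), 0
6. not c, 0
Accessibility: 0R0

Satisfiable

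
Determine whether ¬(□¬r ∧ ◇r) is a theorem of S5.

Valid in S5

Tableau for the negation □¬r ∧ ◇r:
1. □¬r ∧ ◇r, 0
2. □¬r, 0
3. ◇r, 0
4. ¬r, 0
5. r, 1
6. ¬r, 1
Accessibility: 0R0, 0R1, 1R0, 1R1
Branch closes: r and ¬r both at 1.
Every branch of the negation's tableau closes; the branch above is one of them.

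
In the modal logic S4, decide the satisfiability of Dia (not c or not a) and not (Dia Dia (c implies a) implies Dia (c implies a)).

1. Dia (not c or not a) and not (Dia Dia (c implies a) implies Dia (c implies a)), 0
2. Dia (not c or not a), 0
3. not (Dia Dia (c implies a) implies Dia (c implies a)), 0
4. Dia Dia (c implies a), 0
5. not Dia (c implies a), 0
6. not (c implies a), 0
7. c, 0
8. not a, 0
9. not c or not a, 1
10. not (c implies a), 1
11. c, 1
12. not a, 1
13. Dia (c implies a), 2
14. not (c implies a), 2
15. c, 2
16. not a, 2
17. c implies a, 3
18. not (c implies a), 3
19. c, 3
20. not a, 3
21. a, 3
Accessibility: 0R0, 0R1, 0R2, 0R3, 1R1, 2R2, 2R3, 3R3
Branch closes: a and not a both at 3.
Every branch closes; the branch above is one of them.

No, unsatisfiable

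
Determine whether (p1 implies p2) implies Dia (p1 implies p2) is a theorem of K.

Tableau for the negation not ((p1 implies p2) implies Dia (p1 implies p2)):
1. not ((p1 implies p2) implies Dia (p1 implies p2)), w0
2. p1 implies p2, w0   [neg-implies-rule on 1]
3. not Dia (p1 implies p2), w0   [neg-implies-rule on 1]
4. p2, w0   [implies-rule on 2 (branches; this branch)]
The negation has an open branch (countermodel exists).

No, not valid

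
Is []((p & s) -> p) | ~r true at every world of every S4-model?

Tableau for the negation ~([]((p & s) -> p) | ~r):
1. ~([]((p & s) -> p) | ~r), u
2. ~[]((p & s) -> p), u
3. r, u
4. ~((p & s) -> p), v
5. p & s, v
6. ~p, v
7. p, v
8. s, v
Accessibility: uRu, uRv, vRv
Branch closes: p and ~p both at v.
All branches of the negation close; one closing branch shown above.

Valid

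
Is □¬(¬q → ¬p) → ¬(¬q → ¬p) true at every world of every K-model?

Not valid

Tableau for the negation ¬(□¬(¬q → ¬p) → ¬(¬q → ¬p)):
1. ¬(□¬(¬q → ¬p) → ¬(¬q → ¬p)), 0
2. □¬(¬q → ¬p), 0
3. ¬q → ¬p, 0
4. ¬p, 0
The negation has an open branch (countermodel exists).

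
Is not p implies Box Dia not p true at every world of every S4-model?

No, not valid

Tableau for the negation not (not p implies Box Dia not p):
1. not (not p implies Box Dia not p), 0
2. not p, 0
3. not Box Dia not p, 0
4. not Dia not p, 1
5. p, 1
Accessibility: 0R0, 0R1, 1R1
The negation has an open branch (countermodel exists).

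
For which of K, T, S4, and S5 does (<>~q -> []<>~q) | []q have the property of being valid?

S4-tableau for the negation ~((<>~q -> []<>~q) | []q):
1. ~((<>~q -> []<>~q) | []q), u
2. ~(<>~q -> []<>~q), u
3. ~[]q, u
4. <>~q, u
5. ~[]<>~q, u
6. ~q, v
7. ~q, w
8. ~<>~q, x
9. q, x
Accessibility: uRu, uRv, uRw, uRx, vRv, wRw, xRx
Complete open branch: countermodel on an S4-frame, so not valid in S4, nor in K, T (the same frame is also a K-frame and a T-frame).
S5-tableau for the negation ~((<>~q -> []<>~q) | []q):
1. ~((<>~q -> []<>~q) | []q), u
2. ~(<>~q -> []<>~q), u
3. ~[]q, u
4. <>~q, u
5. ~[]<>~q, u
6. ~q, v
7. ~q, w
8. ~<>~q, x
9. q, u
10. q, v
Accessibility: uRu, uRv, uRw, uRx, vRu, vRv, vRw, vRx, wRu, wRv, wRw, wRx, xRu, xRv, xRw, xRx
Branch closes: q and ~q both at v.
Every branch closes (one shown): valid in S5.

S5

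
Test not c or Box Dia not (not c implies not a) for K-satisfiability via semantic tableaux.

1. not c or Box Dia not (not c implies not a), w0
2. Box Dia not (not c implies not a), w0   [or-rule on 1 (branches; this branch)]

Satisfiable (open branch found)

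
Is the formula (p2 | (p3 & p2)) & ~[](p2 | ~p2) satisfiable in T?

1. (p2 | (p3 & p2)) & ~[](p2 | ~p2), w0
2. p2 | (p3 & p2), w0   [&-rule on 1]
3. ~[](p2 | ~p2), w0   [&-rule on 1]
4. p3 & p2, w0   [|-rule on 2 (branches; this branch)]
5. p3, w0   [&-rule on 4]
6. p2, w0   [&-rule on 4]
7. ~(p2 | ~p2), w1   [~[]-rule on 3: fresh world w1, w0Rw1]
8. ~p2, w1   [~|-rule on 7]
9. p2, w1   [~|-rule on 7]
Accessibility: w0Rw0, w0Rw1, w1Rw1
Branch closes: p2 and ~p2 both at w1.
All branches of the tableau close; one closing branch shown above.

Unsatisfiable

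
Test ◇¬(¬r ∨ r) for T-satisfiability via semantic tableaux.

No, unsatisfiable

1. ◇¬(¬r ∨ r), w0
2. ¬(¬r ∨ r), w1   [◇-rule on 1: fresh world w1, w0Rw1]
3. r, w1   [¬∨-rule on 2]
4. ¬r, w1   [¬∨-rule on 2]
Accessibility: w0Rw0, w0Rw1, w1Rw1
Branch closes: r and ¬r both at w1.
All branches of the tableau close; one closing branch shown above.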